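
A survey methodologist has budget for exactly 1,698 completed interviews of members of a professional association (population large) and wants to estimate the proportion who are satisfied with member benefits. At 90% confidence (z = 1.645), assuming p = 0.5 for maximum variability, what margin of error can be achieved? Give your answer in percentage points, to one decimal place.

2.0

SE(p̂) = √[p(1−p)/n] = √[0.2500/1698] = 0.01213.
E = z × SE = 1.645 × 0.01213 = 0.01996, or 2.0 percentage points.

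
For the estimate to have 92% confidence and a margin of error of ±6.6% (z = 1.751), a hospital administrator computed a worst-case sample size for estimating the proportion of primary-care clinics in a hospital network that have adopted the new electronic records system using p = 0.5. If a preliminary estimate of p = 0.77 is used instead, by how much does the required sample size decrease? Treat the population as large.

Conservative (p = 0.5): n = 1.751² × 0.25 / 0.066² ≈ 175.96 → 176.
Using p = 0.77: p(1−p) = 0.1771, so n = 1.751² × 0.1771 / 0.066² ≈ 124.65 → 125.
Reduction: 176 − 125 = 51.

51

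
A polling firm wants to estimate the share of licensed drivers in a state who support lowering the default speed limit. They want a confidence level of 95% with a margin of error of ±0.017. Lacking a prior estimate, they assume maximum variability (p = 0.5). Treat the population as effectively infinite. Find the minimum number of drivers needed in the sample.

For 95% confidence, z = 1.960.
With p = 0.5, p(1−p) = 0.25.
n = z²·p(1−p)/E² = 1.960² × 0.2500 / 0.017² = 3.8416 × 0.2500 / 0.000289 ≈ 3323.18.
Rounding up gives n = 3324.

3324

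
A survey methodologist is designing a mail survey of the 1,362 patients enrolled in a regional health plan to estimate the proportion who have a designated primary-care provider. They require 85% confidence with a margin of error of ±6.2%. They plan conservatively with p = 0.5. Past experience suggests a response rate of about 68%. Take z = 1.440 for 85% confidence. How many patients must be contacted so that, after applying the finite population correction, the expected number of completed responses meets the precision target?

Completed interviews needed (unadjusted): n₀ = 1.440² × 0.2500 / 0.062² ≈ 134.86 → 135.
FPC for N = 1,362: n = 135 / (1 + 134/1362) = 135 / 1.0984 ≈ 122.91 → 123.
At a 68% response rate, contacts needed = 123 / 0.68 ≈ 180.88 → 181.

181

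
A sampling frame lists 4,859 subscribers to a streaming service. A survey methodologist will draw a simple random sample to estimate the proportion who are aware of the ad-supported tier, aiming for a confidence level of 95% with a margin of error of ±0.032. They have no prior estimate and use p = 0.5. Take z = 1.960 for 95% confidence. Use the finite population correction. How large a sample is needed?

787

Unadjusted: n₀ = 1.960² × 0.50 × 0.50 / 0.032² ≈ 937.89, so n₀ = 938.
Finite population correction with N = 4,859: n = n₀ / (1 + (n₀−1)/N) = 938 / (1 + 937/4859) = 938 / 1.1928 ≈ 786.36.
Rounding up, n = 787.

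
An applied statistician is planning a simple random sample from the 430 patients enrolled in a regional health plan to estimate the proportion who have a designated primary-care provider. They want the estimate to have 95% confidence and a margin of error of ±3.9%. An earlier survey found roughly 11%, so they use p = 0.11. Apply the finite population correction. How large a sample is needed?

158

For 95% confidence, z = 1.960.
Unadjusted: n₀ = 1.960² × 0.11 × 0.89 / 0.039² ≈ 247.27, so n₀ = 248.
Finite population correction with N = 430: n = n₀ / (1 + (n₀−1)/N) = 248 / (1 + 247/430) = 248 / 1.5744 ≈ 157.52.
Rounding up, n = 158.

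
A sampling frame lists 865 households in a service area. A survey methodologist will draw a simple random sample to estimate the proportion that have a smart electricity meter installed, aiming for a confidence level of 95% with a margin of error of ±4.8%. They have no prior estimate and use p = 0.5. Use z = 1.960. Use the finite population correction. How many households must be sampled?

Unadjusted: n₀ = 1.960² × 0.50 × 0.50 / 0.048² ≈ 416.84, so n₀ = 417.
Finite population correction with N = 865: n = n₀ / (1 + (n₀−1)/N) = 417 / (1 + 416/865) = 417 / 1.4809 ≈ 281.58.
Rounding up, n = 282.

282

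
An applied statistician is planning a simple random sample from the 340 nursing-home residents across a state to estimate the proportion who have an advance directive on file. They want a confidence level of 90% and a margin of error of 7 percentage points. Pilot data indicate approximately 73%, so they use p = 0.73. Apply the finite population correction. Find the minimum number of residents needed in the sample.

For 90% confidence, z = 1.64.
Unadjusted: n₀ = 1.64² × 0.73 × 0.27 / 0.070² ≈ 108.19, so n₀ = 109.
Finite population correction with N = 340: n = n₀ / (1 + (n₀−1)/N) = 109 / (1 + 108/340) = 109 / 1.3176 ≈ 82.72.
Rounding up, n = 83.

83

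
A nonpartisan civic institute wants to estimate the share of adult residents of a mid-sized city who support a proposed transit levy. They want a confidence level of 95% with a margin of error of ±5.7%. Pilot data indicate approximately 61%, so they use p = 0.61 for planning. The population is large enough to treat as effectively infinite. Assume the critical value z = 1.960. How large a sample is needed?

282

With p = 0.61, p(1−p) = 0.2379.
n = z²·p(1−p)/E² = 1.960² × 0.2379 / 0.057² = 3.8416 × 0.2379 / 0.003249 ≈ 281.29.
Rounding up gives n = 282.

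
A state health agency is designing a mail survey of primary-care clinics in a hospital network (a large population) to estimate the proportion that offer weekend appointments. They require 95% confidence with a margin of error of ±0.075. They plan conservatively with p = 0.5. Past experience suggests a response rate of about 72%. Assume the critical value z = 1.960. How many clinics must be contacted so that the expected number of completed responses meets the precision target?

238

Completed interviews needed: n₀ = 1.960² × 0.2500 / 0.075² ≈ 170.74 → 171.
At a 72% response rate, contacts needed = 171 / 0.72 ≈ 237.50 → 238.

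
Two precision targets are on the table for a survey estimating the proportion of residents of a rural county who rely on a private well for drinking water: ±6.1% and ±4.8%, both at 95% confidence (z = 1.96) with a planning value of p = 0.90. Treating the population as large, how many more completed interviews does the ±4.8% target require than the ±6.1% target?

58

At ±6.1%: n = 1.96² × 0.0900 / 0.061² ≈ 92.92 → 93.
At ±4.8%: n = 1.96² × 0.0900 / 0.048² ≈ 150.06 → 151.
Additional respondents: 151 − 93 = 58.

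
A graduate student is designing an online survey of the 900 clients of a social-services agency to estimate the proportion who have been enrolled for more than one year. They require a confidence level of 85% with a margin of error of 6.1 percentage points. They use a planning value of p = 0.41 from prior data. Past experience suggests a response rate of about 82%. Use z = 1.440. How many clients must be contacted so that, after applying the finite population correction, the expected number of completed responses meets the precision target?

Completed interviews needed (unadjusted): n₀ = 1.440² × 0.2419 / 0.061² ≈ 134.80 → 135.
FPC for N = 900: n = 135 / (1 + 134/900) = 135 / 1.1489 ≈ 117.50 → 118.
At an 82% response rate, contacts needed = 118 / 0.82 ≈ 143.90 → 144.

144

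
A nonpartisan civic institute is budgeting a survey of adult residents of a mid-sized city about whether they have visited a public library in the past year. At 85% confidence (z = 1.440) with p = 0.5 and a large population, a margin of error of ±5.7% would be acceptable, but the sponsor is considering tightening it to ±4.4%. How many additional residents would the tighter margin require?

108

At ±5.7%: n = 1.440² × 0.2500 / 0.057² ≈ 159.56 → 160.
At ±4.4%: n = 1.440² × 0.2500 / 0.044² ≈ 267.77 → 268.
Additional respondents: 268 − 160 = 108.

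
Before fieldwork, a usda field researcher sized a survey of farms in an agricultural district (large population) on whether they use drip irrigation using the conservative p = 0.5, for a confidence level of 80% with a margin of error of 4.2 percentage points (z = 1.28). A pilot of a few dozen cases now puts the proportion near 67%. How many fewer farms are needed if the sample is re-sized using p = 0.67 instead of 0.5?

27

Conservative (p = 0.5): n = 1.28² × 0.25 / 0.042² ≈ 232.20 → 233.
Using p = 0.67: p(1−p) = 0.2211, so n = 1.28² × 0.2211 / 0.042² ≈ 205.36 → 206.
Reduction: 233 − 206 = 27.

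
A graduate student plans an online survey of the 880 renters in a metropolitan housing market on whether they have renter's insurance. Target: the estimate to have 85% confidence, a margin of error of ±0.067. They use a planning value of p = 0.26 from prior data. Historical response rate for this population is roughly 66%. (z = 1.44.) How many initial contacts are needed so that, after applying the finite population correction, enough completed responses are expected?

Completed interviews needed (unadjusted): n₀ = 1.44² × 0.1924 / 0.067² ≈ 88.88 → 89.
FPC for N = 880: n = 89 / (1 + 88/880) = 89 / 1.1000 ≈ 80.91 → 81.
At a 66% response rate, contacts needed = 81 / 0.66 ≈ 122.73 → 123.

123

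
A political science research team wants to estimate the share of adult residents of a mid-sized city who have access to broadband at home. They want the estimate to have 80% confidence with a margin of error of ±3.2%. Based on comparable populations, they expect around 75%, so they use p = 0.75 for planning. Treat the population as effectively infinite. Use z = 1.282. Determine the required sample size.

301

With p = 0.75, p(1−p) = 0.1875.
n = z²·p(1−p)/E² = 1.282² × 0.1875 / 0.032² = 1.6435 × 0.1875 / 0.001024 ≈ 300.94.
Rounding up gives n = 301.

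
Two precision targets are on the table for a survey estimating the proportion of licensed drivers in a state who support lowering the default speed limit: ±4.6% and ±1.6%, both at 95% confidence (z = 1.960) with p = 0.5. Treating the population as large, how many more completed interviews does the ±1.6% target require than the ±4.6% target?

At ±4.6%: n = 1.960² × 0.2500 / 0.046² ≈ 453.88 → 454.
At ±1.6%: n = 1.960² × 0.2500 / 0.016² ≈ 3751.56 → 3752.
Additional respondents: 3752 − 454 = 3298.

3298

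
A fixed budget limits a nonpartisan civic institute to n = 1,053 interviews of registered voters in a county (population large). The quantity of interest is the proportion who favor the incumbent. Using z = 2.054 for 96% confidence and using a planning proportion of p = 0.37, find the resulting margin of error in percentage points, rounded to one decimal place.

SE(p̂) = √[p(1−p)/n] = √[0.2331/1053] = 0.01488.
E = z × SE = 2.054 × 0.01488 = 0.03056, or 3.1 percentage points.

3.1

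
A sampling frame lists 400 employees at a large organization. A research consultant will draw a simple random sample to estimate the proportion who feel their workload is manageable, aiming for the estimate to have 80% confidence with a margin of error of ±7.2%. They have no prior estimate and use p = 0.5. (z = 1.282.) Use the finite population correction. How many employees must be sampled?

Unadjusted: n₀ = 1.282² × 0.50 × 0.50 / 0.072² ≈ 79.26, so n₀ = 80.
Finite population correction with N = 400: n = n₀ / (1 + (n₀−1)/N) = 80 / (1 + 79/400) = 80 / 1.1975 ≈ 66.81.
Rounding up, n = 67.

67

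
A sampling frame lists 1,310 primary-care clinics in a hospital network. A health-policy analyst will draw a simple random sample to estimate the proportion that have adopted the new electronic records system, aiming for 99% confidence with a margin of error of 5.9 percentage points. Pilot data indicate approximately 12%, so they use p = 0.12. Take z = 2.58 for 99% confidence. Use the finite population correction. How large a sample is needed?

176

Unadjusted: n₀ = 2.58² × 0.12 × 0.88 / 0.059² ≈ 201.93, so n₀ = 202.
Finite population correction with N = 1,310: n = n₀ / (1 + (n₀−1)/N) = 202 / (1 + 201/1310) = 202 / 1.1534 ≈ 175.13.
Rounding up, n = 176.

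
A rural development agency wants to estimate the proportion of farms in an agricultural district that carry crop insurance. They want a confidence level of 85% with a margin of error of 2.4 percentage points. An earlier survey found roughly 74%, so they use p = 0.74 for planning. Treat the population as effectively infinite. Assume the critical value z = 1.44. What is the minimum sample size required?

With p = 0.74, p(1−p) = 0.1924.
n = z²·p(1−p)/E² = 1.44² × 0.1924 / 0.024² = 2.0736 × 0.1924 / 0.000576 ≈ 692.64.
Rounding up gives n = 693.

693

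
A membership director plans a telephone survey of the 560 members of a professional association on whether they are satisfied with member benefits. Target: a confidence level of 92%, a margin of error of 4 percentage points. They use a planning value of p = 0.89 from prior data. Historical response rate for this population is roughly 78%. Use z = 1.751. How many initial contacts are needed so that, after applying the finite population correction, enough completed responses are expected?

181

Completed interviews needed (unadjusted): n₀ = 1.751² × 0.0979 / 0.040² ≈ 187.60 → 188.
FPC for N = 560: n = 188 / (1 + 187/560) = 188 / 1.3339 ≈ 140.94 → 141.
At a 78% response rate, contacts needed = 141 / 0.78 ≈ 180.77 → 181.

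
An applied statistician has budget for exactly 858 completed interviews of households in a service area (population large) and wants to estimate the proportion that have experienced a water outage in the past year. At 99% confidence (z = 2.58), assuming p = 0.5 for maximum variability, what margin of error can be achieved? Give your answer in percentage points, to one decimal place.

SE(p̂) = √[p(1−p)/n] = √[0.2500/858] = 0.01707.
E = z × SE = 2.58 × 0.01707 = 0.04404, or 4.4 percentage points.

4.4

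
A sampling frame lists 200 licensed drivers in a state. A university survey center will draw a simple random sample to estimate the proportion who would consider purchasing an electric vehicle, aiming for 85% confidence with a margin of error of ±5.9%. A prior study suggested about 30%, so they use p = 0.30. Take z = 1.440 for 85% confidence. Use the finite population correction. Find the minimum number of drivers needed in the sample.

78

Unadjusted: n₀ = 1.440² × 0.30 × 0.70 / 0.059² ≈ 125.10, so n₀ = 126.
Finite population correction with N = 200: n = n₀ / (1 + (n₀−1)/N) = 126 / (1 + 125/200) = 126 / 1.6250 ≈ 77.54.
Rounding up, n = 78.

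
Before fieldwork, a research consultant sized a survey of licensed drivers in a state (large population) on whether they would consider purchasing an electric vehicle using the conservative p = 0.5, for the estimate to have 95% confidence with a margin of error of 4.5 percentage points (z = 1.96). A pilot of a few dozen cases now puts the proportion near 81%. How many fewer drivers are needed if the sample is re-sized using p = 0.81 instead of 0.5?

Conservative (p = 0.5): n = 1.96² × 0.25 / 0.045² ≈ 474.27 → 475.
Using p = 0.81: p(1−p) = 0.1539, so n = 1.96² × 0.1539 / 0.045² ≈ 291.96 → 292.
Reduction: 475 − 292 = 183.

183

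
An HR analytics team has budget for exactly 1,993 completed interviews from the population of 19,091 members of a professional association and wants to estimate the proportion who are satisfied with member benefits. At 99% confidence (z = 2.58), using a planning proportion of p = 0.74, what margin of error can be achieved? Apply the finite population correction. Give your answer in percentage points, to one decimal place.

Finite-population factor: (N−n)/(N−1) = (19091−1993)/(19091−1) = 0.8957.
SE(p̂) = √[p(1−p)/n · (N−n)/(N−1)] = √[0.1924/1993 × 0.8957] = 0.00930.
E = z × SE = 2.58 × 0.00930 = 0.02399 ≈ 2.4 percentage points.

2.4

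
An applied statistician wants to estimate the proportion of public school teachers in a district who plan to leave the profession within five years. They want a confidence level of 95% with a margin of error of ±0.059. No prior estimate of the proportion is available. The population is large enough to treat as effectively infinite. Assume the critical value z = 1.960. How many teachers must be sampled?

With no prior estimate, use p = 0.5, giving p(1−p) = 0.25.
n = z²·p(1−p)/E² = 1.960² × 0.2500 / 0.059² = 3.8416 × 0.2500 / 0.003481 ≈ 275.90.
Rounding up gives n = 276.

276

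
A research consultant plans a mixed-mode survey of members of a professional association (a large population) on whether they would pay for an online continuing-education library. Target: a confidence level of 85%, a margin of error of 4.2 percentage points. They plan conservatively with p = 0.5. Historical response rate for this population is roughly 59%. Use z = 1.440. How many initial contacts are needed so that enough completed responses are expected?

499

Completed interviews needed: n₀ = 1.440² × 0.2500 / 0.042² ≈ 293.88 → 294.
At a 59% response rate, contacts needed = 294 / 0.59 ≈ 498.31 → 499.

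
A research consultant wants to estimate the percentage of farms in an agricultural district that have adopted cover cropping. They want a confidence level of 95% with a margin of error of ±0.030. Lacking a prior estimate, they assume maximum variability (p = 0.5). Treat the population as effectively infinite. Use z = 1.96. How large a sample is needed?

1068

With p = 0.5, p(1−p) = 0.25.
n = z²·p(1−p)/E² = 1.96² × 0.2500 / 0.030² = 3.8416 × 0.2500 / 0.000900 ≈ 1067.11.
Rounding up gives n = 1068.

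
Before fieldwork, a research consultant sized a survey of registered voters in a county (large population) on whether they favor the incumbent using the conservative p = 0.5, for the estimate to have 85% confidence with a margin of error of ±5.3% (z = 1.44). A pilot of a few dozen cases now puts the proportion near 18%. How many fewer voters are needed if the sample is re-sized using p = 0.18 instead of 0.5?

76

Conservative (p = 0.5): n = 1.44² × 0.25 / 0.053² ≈ 184.55 → 185.
Using p = 0.18: p(1−p) = 0.1476, so n = 1.44² × 0.1476 / 0.053² ≈ 108.96 → 109.
Reduction: 185 − 109 = 76.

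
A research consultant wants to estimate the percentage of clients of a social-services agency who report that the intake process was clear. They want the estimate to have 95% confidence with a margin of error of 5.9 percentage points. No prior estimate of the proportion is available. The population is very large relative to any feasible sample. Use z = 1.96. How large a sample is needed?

With no prior estimate, use p = 0.5, giving p(1−p) = 0.25.
n = z²·p(1−p)/E² = 1.96² × 0.2500 / 0.059² = 3.8416 × 0.2500 / 0.003481 ≈ 275.90.
Rounding up gives n = 276.

276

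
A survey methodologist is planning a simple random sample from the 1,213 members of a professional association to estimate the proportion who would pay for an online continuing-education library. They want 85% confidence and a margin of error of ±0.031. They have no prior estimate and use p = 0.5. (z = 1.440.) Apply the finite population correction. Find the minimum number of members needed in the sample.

Unadjusted: n₀ = 1.440² × 0.50 × 0.50 / 0.031² ≈ 539.44, so n₀ = 540.
Finite population correction with N = 1,213: n = n₀ / (1 + (n₀−1)/N) = 540 / (1 + 539/1213) = 540 / 1.4444 ≈ 373.87.
Rounding up, n = 374.

374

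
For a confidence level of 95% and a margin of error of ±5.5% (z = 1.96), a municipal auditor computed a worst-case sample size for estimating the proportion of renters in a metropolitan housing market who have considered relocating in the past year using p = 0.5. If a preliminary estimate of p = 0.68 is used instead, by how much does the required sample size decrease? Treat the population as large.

Conservative (p = 0.5): n = 1.96² × 0.25 / 0.055² ≈ 317.49 → 318.
Using p = 0.68: p(1−p) = 0.2176, so n = 1.96² × 0.2176 / 0.055² ≈ 276.34 → 277.
Reduction: 318 − 277 = 41.

41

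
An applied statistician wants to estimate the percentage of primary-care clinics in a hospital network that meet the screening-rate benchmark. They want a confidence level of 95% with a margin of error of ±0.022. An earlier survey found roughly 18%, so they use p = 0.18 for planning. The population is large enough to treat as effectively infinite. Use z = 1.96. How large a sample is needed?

With p = 0.18, p(1−p) = 0.1476.
n = z²·p(1−p)/E² = 1.96² × 0.1476 / 0.022² = 3.8416 × 0.1476 / 0.000484 ≈ 1171.53.
Rounding up gives n = 1172.

1172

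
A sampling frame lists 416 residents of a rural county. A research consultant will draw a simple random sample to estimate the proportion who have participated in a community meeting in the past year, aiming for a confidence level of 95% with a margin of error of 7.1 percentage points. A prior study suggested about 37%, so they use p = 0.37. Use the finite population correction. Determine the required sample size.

125

For 95% confidence, z = 1.96.
Unadjusted: n₀ = 1.96² × 0.37 × 0.63 / 0.071² ≈ 177.64, so n₀ = 178.
Finite population correction with N = 416: n = n₀ / (1 + (n₀−1)/N) = 178 / (1 + 177/416) = 178 / 1.4255 ≈ 124.87.
Rounding up, n = 125.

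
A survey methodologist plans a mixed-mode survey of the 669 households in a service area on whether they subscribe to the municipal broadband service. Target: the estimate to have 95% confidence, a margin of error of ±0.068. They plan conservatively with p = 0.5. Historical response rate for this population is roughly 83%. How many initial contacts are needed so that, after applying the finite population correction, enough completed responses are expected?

For 95% confidence, z = 1.960.
Completed interviews needed (unadjusted): n₀ = 1.960² × 0.2500 / 0.068² ≈ 207.70 → 208.
FPC for N = 669: n = 208 / (1 + 207/669) = 208 / 1.3094 ≈ 158.85 → 159.
At an 83% response rate, contacts needed = 159 / 0.83 ≈ 191.57 → 192.

192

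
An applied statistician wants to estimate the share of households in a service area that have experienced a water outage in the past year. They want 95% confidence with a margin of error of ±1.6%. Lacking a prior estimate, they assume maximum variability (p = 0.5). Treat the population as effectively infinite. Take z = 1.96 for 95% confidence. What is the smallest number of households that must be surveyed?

3752

With p = 0.5, p(1−p) = 0.25.
n = z²·p(1−p)/E² = 1.96² × 0.2500 / 0.016² = 3.8416 × 0.2500 / 0.000256 ≈ 3751.56.
Rounding up gives n = 3752.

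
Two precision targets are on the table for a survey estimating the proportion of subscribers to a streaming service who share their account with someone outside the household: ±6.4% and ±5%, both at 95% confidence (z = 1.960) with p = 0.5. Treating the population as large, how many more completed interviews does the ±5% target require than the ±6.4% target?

At ±6.4%: n = 1.960² × 0.2500 / 0.064² ≈ 234.47 → 235.
At ±5%: n = 1.960² × 0.2500 / 0.050² ≈ 384.16 → 385.
Additional respondents: 385 − 235 = 150.

150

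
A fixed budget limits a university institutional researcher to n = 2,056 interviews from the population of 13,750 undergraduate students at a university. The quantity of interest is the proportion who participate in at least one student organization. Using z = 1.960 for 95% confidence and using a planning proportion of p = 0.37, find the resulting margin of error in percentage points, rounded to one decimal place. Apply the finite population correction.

1.9

Finite-population factor: (N−n)/(N−1) = (13750−2056)/(13750−1) = 0.8505.
SE(p̂) = √[p(1−p)/n · (N−n)/(N−1)] = √[0.2331/2056 × 0.8505] = 0.00982.
E = z × SE = 1.960 × 0.00982 = 0.01925 ≈ 1.9 percentage points.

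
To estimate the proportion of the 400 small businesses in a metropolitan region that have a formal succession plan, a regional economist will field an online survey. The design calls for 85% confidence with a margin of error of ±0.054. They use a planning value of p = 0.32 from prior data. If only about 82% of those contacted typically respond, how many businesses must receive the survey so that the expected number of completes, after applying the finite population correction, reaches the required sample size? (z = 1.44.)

Completed interviews needed (unadjusted): n₀ = 1.44² × 0.2176 / 0.054² ≈ 154.74 → 155.
FPC for N = 400: n = 155 / (1 + 154/400) = 155 / 1.3850 ≈ 111.91 → 112.
At an 82% response rate, contacts needed = 112 / 0.82 ≈ 136.59 → 137.

137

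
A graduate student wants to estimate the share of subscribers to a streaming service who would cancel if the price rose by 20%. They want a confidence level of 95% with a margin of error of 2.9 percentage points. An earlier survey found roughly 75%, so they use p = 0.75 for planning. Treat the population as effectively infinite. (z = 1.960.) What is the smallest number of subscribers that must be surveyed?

With p = 0.75, p(1−p) = 0.1875.
n = z²·p(1−p)/E² = 1.960² × 0.1875 / 0.029² = 3.8416 × 0.1875 / 0.000841 ≈ 856.48.
Rounding up gives n = 857.

857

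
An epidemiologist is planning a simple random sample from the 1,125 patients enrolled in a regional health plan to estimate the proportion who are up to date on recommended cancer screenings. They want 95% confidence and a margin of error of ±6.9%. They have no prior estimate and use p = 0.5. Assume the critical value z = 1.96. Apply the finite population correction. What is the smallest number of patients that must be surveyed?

172

Unadjusted: n₀ = 1.96² × 0.50 × 0.50 / 0.069² ≈ 201.72, so n₀ = 202.
Finite population correction with N = 1,125: n = n₀ / (1 + (n₀−1)/N) = 202 / (1 + 201/1125) = 202 / 1.1787 ≈ 171.38.
Rounding up, n = 172.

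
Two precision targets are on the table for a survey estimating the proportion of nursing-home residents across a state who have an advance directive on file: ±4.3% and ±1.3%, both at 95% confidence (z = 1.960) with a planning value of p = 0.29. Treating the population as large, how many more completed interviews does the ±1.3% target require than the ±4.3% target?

4253

At ±4.3%: n = 1.960² × 0.2059 / 0.043² ≈ 427.79 → 428.
At ±1.3%: n = 1.960² × 0.2059 / 0.013² ≈ 4680.39 → 4681.
Additional respondents: 4681 − 428 = 4253.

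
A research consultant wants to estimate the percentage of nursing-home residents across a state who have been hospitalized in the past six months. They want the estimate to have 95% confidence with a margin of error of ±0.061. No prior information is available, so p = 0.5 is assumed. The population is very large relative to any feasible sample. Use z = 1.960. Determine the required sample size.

With p = 0.5, p(1−p) = 0.25.
n = z²·p(1−p)/E² = 1.960² × 0.2500 / 0.061² = 3.8416 × 0.2500 / 0.003721 ≈ 258.10.
Rounding up gives n = 259.

259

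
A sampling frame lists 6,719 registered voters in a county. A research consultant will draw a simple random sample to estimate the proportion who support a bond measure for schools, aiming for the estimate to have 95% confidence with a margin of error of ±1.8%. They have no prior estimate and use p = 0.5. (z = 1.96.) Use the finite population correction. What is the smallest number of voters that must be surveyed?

2058

Unadjusted: n₀ = 1.96² × 0.50 × 0.50 / 0.018² ≈ 2964.20, so n₀ = 2965.
Finite population correction with N = 6,719: n = n₀ / (1 + (n₀−1)/N) = 2965 / (1 + 2964/6719) = 2965 / 1.4411 ≈ 2057.40.
Rounding up, n = 2058.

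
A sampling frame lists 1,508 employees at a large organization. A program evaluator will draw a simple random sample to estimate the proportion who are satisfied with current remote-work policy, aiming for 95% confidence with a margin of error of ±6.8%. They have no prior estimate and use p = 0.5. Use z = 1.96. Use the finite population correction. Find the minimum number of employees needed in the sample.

Unadjusted: n₀ = 1.96² × 0.50 × 0.50 / 0.068² ≈ 207.70, so n₀ = 208.
Finite population correction with N = 1,508: n = n₀ / (1 + (n₀−1)/N) = 208 / (1 + 207/1508) = 208 / 1.1373 ≈ 182.89.
Rounding up, n = 183.

183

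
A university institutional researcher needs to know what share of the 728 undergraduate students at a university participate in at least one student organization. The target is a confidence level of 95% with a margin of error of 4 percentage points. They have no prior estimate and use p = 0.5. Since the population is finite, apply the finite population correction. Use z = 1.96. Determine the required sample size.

330

Unadjusted: n₀ = 1.96² × 0.50 × 0.50 / 0.040² ≈ 600.25, so n₀ = 601.
Finite population correction with N = 728: n = n₀ / (1 + (n₀−1)/N) = 601 / (1 + 600/728) = 601 / 1.8242 ≈ 329.46.
Rounding up, n = 330.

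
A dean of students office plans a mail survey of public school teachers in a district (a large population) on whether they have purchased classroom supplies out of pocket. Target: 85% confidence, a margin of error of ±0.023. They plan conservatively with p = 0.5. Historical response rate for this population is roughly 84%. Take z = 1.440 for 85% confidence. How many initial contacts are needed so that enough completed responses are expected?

1167

Completed interviews needed: n₀ = 1.440² × 0.2500 / 0.023² ≈ 979.96 → 980.
At an 84% response rate, contacts needed = 980 / 0.84 ≈ 1166.67 → 1167.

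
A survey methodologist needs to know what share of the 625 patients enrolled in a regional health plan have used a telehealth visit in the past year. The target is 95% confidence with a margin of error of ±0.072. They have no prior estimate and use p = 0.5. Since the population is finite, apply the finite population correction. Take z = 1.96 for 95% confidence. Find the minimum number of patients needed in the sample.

144

Unadjusted: n₀ = 1.96² × 0.50 × 0.50 / 0.072² ≈ 185.26, so n₀ = 186.
Finite population correction with N = 625: n = n₀ / (1 + (n₀−1)/N) = 186 / (1 + 185/625) = 186 / 1.2960 ≈ 143.52.
Rounding up, n = 144.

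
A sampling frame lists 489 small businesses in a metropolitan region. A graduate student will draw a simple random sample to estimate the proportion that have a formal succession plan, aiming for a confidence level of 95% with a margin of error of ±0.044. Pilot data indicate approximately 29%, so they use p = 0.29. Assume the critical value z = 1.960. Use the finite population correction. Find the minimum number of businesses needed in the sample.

Unadjusted: n₀ = 1.960² × 0.29 × 0.71 / 0.044² ≈ 408.57, so n₀ = 409.
Finite population correction with N = 489: n = n₀ / (1 + (n₀−1)/N) = 409 / (1 + 408/489) = 409 / 1.8344 ≈ 222.97.
Rounding up, n = 223.

223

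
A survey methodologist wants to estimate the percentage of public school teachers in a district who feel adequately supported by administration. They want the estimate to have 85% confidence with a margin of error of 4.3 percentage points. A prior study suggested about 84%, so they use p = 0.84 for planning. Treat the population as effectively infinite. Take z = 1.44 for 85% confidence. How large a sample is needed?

151

With p = 0.84, p(1−p) = 0.1344.
n = z²·p(1−p)/E² = 1.44² × 0.1344 / 0.043² = 2.0736 × 0.1344 / 0.001849 ≈ 150.73.
Rounding up gives n = 151.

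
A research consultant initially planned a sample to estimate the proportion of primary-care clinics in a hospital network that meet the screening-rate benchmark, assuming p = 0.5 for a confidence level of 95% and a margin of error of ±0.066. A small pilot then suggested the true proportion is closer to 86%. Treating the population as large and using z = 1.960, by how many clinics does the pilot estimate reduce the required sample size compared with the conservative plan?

114

Conservative (p = 0.5): n = 1.960² × 0.25 / 0.066² ≈ 220.48 → 221.
Using p = 0.86: p(1−p) = 0.1204, so n = 1.960² × 0.1204 / 0.066² ≈ 106.18 → 107.
Reduction: 221 − 107 = 114.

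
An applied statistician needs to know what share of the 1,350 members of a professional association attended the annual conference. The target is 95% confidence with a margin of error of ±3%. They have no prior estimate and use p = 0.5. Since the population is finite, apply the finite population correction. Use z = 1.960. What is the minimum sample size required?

Unadjusted: n₀ = 1.960² × 0.50 × 0.50 / 0.030² ≈ 1067.11, so n₀ = 1068.
Finite population correction with N = 1,350: n = n₀ / (1 + (n₀−1)/N) = 1068 / (1 + 1067/1350) = 1068 / 1.7904 ≈ 596.52.
Rounding up, n = 597.

597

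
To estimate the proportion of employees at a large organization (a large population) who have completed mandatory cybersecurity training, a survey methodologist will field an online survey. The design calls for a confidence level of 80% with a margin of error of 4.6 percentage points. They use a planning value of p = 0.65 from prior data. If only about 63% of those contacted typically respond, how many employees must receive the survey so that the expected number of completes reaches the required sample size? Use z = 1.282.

281

Completed interviews needed: n₀ = 1.282² × 0.2275 / 0.046² ≈ 176.70 → 177.
At a 63% response rate, contacts needed = 177 / 0.63 ≈ 280.95 → 281.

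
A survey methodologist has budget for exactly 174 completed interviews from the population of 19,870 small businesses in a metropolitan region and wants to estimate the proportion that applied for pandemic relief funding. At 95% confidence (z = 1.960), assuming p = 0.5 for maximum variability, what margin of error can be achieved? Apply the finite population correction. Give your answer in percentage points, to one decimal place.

7.4

Finite-population factor: (N−n)/(N−1) = (19870−174)/(19870−1) = 0.9913.
SE(p̂) = √[p(1−p)/n · (N−n)/(N−1)] = √[0.2500/174 × 0.9913] = 0.03774.
E = z × SE = 1.960 × 0.03774 = 0.07397 ≈ 7.4 percentage points.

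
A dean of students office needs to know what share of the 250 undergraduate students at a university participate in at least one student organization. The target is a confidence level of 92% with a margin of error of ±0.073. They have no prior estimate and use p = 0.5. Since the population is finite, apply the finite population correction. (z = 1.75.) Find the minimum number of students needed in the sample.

Unadjusted: n₀ = 1.75² × 0.50 × 0.50 / 0.073² ≈ 143.67, so n₀ = 144.
Finite population correction with N = 250: n = n₀ / (1 + (n₀−1)/N) = 144 / (1 + 143/250) = 144 / 1.5720 ≈ 91.60.
Rounding up, n = 92.

92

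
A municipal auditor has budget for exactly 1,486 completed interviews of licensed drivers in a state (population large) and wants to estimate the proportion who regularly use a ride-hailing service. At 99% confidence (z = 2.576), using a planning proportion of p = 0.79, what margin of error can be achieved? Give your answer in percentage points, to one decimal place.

2.7

SE(p̂) = √[p(1−p)/n] = √[0.1659/1486] = 0.01057.
E = z × SE = 2.576 × 0.01057 = 0.02722, or 2.7 percentage points.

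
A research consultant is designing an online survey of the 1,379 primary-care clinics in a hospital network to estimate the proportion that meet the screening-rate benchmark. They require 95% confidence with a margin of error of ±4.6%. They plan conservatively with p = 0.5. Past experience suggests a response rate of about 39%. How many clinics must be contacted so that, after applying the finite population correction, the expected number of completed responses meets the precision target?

877

For 95% confidence, z = 1.960.
Completed interviews needed (unadjusted): n₀ = 1.960² × 0.2500 / 0.046² ≈ 453.88 → 454.
FPC for N = 1,379: n = 454 / (1 + 453/1379) = 454 / 1.3285 ≈ 341.74 → 342.
At a 39% response rate, contacts needed = 342 / 0.39 ≈ 876.92 → 877.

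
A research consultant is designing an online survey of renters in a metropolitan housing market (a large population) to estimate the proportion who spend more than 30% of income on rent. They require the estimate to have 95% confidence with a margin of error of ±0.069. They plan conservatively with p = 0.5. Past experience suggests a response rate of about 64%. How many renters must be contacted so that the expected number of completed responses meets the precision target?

316

For 95% confidence, z = 1.96.
Completed interviews needed: n₀ = 1.96² × 0.2500 / 0.069² ≈ 201.72 → 202.
At a 64% response rate, contacts needed = 202 / 0.64 ≈ 315.62 → 316.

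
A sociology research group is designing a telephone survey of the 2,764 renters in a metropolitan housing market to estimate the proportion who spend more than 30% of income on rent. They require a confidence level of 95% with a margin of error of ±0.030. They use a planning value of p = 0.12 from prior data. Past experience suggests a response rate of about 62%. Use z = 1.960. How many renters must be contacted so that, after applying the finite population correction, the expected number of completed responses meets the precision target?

Completed interviews needed (unadjusted): n₀ = 1.960² × 0.1056 / 0.030² ≈ 450.75 → 451.
FPC for N = 2,764: n = 451 / (1 + 450/2764) = 451 / 1.1628 ≈ 387.85 → 388.
At a 62% response rate, contacts needed = 388 / 0.62 ≈ 625.81 → 626.

626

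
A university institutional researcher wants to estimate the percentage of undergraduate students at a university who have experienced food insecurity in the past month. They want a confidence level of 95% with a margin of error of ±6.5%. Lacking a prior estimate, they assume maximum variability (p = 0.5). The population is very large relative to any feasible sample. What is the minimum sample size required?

228

For 95% confidence, z = 1.96.
With p = 0.5, p(1−p) = 0.25.
n = z²·p(1−p)/E² = 1.96² × 0.2500 / 0.065² = 3.8416 × 0.2500 / 0.004225 ≈ 227.31.
Rounding up gives n = 228.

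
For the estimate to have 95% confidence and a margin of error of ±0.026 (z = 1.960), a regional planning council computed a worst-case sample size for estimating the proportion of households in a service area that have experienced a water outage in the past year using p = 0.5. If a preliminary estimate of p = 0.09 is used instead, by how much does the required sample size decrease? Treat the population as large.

Conservative (p = 0.5): n = 1.960² × 0.25 / 0.026² ≈ 1420.71 → 1421.
Using p = 0.09: p(1−p) = 0.0819, so n = 1.960² × 0.0819 / 0.026² ≈ 465.42 → 466.
Reduction: 1421 − 466 = 955.

955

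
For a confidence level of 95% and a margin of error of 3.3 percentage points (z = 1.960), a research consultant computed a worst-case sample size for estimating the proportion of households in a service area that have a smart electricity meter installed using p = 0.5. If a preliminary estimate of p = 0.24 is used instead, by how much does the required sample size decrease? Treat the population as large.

Conservative (p = 0.5): n = 1.960² × 0.25 / 0.033² ≈ 881.91 → 882.
Using p = 0.24: p(1−p) = 0.1824, so n = 1.960² × 0.1824 / 0.033² ≈ 643.44 → 644.
Reduction: 882 − 644 = 238.

238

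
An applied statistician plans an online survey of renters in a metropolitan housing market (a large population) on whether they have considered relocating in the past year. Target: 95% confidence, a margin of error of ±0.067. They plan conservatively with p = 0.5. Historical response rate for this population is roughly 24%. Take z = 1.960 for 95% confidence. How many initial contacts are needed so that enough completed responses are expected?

892

Completed interviews needed: n₀ = 1.960² × 0.2500 / 0.067² ≈ 213.95 → 214.
At a 24% response rate, contacts needed = 214 / 0.24 ≈ 891.67 → 892.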